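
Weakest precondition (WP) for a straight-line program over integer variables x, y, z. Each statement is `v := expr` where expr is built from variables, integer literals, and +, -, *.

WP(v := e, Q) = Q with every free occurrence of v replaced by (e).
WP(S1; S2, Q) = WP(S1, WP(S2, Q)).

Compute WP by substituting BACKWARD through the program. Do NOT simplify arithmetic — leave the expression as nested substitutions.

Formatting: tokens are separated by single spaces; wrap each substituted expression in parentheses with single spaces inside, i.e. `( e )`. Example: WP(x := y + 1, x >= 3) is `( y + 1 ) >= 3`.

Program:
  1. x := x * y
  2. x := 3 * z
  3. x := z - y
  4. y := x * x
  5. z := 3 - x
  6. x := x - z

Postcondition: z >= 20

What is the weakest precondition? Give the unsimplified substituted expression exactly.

Answer: ( 3 - ( z - y ) ) >= 20

Derivation:
post: z >= 20
stmt 6: x := x - z  -- replace 0 occurrence(s) of x with (x - z)
  => z >= 20
stmt 5: z := 3 - x  -- replace 1 occurrence(s) of z with (3 - x)
  => ( 3 - x ) >= 20
stmt 4: y := x * x  -- replace 0 occurrence(s) of y with (x * x)
  => ( 3 - x ) >= 20
stmt 3: x := z - y  -- replace 1 occurrence(s) of x with (z - y)
  => ( 3 - ( z - y ) ) >= 20
stmt 2: x := 3 * z  -- replace 0 occurrence(s) of x with (3 * z)
  => ( 3 - ( z - y ) ) >= 20
stmt 1: x := x * y  -- replace 0 occurrence(s) of x with (x * y)
  => ( 3 - ( z - y ) ) >= 20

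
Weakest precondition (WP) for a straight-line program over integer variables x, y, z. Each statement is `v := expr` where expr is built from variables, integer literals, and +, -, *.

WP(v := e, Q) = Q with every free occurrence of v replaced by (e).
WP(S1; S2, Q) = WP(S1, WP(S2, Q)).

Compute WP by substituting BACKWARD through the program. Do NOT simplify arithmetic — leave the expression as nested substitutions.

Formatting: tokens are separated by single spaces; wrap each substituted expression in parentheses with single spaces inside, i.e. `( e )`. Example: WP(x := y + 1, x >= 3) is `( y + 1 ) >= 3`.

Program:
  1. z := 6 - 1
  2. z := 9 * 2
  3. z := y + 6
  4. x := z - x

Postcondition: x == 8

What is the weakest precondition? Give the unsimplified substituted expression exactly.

Answer: ( ( y + 6 ) - x ) == 8

Derivation:
post: x == 8
stmt 4: x := z - x  -- replace 1 occurrence(s) of x with (z - x)
  => ( z - x ) == 8
stmt 3: z := y + 6  -- replace 1 occurrence(s) of z with (y + 6)
  => ( ( y + 6 ) - x ) == 8
stmt 2: z := 9 * 2  -- replace 0 occurrence(s) of z with (9 * 2)
  => ( ( y + 6 ) - x ) == 8
stmt 1: z := 6 - 1  -- replace 0 occurrence(s) of z with (6 - 1)
  => ( ( y + 6 ) - x ) == 8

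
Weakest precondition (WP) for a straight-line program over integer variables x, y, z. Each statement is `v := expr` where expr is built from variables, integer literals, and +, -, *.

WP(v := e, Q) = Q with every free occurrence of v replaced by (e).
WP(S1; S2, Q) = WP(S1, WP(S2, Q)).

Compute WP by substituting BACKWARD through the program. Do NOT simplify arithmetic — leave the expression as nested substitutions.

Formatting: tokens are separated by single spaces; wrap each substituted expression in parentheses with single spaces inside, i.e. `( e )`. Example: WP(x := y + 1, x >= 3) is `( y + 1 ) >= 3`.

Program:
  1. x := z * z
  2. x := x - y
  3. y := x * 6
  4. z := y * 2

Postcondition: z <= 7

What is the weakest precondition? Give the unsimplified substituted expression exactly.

post: z <= 7
stmt 4: z := y * 2  -- replace 1 occurrence(s) of z with (y * 2)
  => ( y * 2 ) <= 7
stmt 3: y := x * 6  -- replace 1 occurrence(s) of y with (x * 6)
  => ( ( x * 6 ) * 2 ) <= 7
stmt 2: x := x - y  -- replace 1 occurrence(s) of x with (x - y)
  => ( ( ( x - y ) * 6 ) * 2 ) <= 7
stmt 1: x := z * z  -- replace 1 occurrence(s) of x with (z * z)
  => ( ( ( ( z * z ) - y ) * 6 ) * 2 ) <= 7

Answer: ( ( ( ( z * z ) - y ) * 6 ) * 2 ) <= 7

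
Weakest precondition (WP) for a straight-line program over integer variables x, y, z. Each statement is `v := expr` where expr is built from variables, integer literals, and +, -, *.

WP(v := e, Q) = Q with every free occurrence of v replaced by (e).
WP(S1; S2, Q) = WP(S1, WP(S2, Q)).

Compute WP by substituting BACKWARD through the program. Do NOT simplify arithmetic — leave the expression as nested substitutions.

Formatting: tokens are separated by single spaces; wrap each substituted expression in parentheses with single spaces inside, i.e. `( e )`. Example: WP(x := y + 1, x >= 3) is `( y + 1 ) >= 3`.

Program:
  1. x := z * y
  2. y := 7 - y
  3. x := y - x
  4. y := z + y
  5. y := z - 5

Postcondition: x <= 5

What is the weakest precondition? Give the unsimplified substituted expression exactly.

Answer: ( ( 7 - y ) - ( z * y ) ) <= 5

Derivation:
post: x <= 5
stmt 5: y := z - 5  -- replace 0 occurrence(s) of y with (z - 5)
  => x <= 5
stmt 4: y := z + y  -- replace 0 occurrence(s) of y with (z + y)
  => x <= 5
stmt 3: x := y - x  -- replace 1 occurrence(s) of x with (y - x)
  => ( y - x ) <= 5
stmt 2: y := 7 - y  -- replace 1 occurrence(s) of y with (7 - y)
  => ( ( 7 - y ) - x ) <= 5
stmt 1: x := z * y  -- replace 1 occurrence(s) of x with (z * y)
  => ( ( 7 - y ) - ( z * y ) ) <= 5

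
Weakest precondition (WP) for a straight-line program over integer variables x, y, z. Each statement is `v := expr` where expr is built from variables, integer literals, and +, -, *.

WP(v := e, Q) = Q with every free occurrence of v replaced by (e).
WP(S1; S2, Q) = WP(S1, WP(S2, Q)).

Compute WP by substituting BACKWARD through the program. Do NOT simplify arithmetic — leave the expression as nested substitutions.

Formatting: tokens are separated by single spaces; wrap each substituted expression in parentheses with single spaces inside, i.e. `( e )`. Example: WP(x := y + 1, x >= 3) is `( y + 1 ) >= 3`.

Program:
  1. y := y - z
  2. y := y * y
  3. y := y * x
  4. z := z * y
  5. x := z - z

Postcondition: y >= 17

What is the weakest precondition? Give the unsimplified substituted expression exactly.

Answer: ( ( ( y - z ) * ( y - z ) ) * x ) >= 17

Derivation:
post: y >= 17
stmt 5: x := z - z  -- replace 0 occurrence(s) of x with (z - z)
  => y >= 17
stmt 4: z := z * y  -- replace 0 occurrence(s) of z with (z * y)
  => y >= 17
stmt 3: y := y * x  -- replace 1 occurrence(s) of y with (y * x)
  => ( y * x ) >= 17
stmt 2: y := y * y  -- replace 1 occurrence(s) of y with (y * y)
  => ( ( y * y ) * x ) >= 17
stmt 1: y := y - z  -- replace 2 occurrence(s) of y with (y - z)
  => ( ( ( y - z ) * ( y - z ) ) * x ) >= 17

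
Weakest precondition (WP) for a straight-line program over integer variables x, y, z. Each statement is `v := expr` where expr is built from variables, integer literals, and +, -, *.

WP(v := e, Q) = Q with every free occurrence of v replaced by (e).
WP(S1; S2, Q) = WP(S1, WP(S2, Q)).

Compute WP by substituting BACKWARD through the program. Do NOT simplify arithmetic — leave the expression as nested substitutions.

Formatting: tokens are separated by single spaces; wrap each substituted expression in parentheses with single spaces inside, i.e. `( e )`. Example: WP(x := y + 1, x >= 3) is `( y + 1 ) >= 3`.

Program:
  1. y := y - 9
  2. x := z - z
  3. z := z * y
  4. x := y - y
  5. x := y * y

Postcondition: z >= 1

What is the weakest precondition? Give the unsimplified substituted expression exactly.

Answer: ( z * ( y - 9 ) ) >= 1

Derivation:
post: z >= 1
stmt 5: x := y * y  -- replace 0 occurrence(s) of x with (y * y)
  => z >= 1
stmt 4: x := y - y  -- replace 0 occurrence(s) of x with (y - y)
  => z >= 1
stmt 3: z := z * y  -- replace 1 occurrence(s) of z with (z * y)
  => ( z * y ) >= 1
stmt 2: x := z - z  -- replace 0 occurrence(s) of x with (z - z)
  => ( z * y ) >= 1
stmt 1: y := y - 9  -- replace 1 occurrence(s) of y with (y - 9)
  => ( z * ( y - 9 ) ) >= 1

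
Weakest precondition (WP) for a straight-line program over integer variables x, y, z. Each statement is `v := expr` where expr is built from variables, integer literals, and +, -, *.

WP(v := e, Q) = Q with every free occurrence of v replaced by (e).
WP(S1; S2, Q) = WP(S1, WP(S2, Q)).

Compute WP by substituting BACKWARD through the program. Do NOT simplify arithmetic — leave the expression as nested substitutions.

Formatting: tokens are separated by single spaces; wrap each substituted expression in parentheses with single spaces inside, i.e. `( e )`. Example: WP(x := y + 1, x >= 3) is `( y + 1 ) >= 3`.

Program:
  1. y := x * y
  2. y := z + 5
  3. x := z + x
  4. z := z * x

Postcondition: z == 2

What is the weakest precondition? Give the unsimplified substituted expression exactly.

Answer: ( z * ( z + x ) ) == 2

Derivation:
post: z == 2
stmt 4: z := z * x  -- replace 1 occurrence(s) of z with (z * x)
  => ( z * x ) == 2
stmt 3: x := z + x  -- replace 1 occurrence(s) of x with (z + x)
  => ( z * ( z + x ) ) == 2
stmt 2: y := z + 5  -- replace 0 occurrence(s) of y with (z + 5)
  => ( z * ( z + x ) ) == 2
stmt 1: y := x * y  -- replace 0 occurrence(s) of y with (x * y)
  => ( z * ( z + x ) ) == 2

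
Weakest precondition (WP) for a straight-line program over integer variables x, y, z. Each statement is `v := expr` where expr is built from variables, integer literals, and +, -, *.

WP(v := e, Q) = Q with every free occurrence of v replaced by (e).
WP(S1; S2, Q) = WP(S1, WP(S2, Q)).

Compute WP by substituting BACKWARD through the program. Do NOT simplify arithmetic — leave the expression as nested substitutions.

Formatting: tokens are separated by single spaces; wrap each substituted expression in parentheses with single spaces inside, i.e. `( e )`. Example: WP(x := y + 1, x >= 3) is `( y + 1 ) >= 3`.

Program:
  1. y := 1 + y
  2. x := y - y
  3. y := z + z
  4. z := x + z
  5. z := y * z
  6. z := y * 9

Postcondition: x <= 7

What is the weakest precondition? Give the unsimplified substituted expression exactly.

Answer: ( ( 1 + y ) - ( 1 + y ) ) <= 7

Derivation:
post: x <= 7
stmt 6: z := y * 9  -- replace 0 occurrence(s) of z with (y * 9)
  => x <= 7
stmt 5: z := y * z  -- replace 0 occurrence(s) of z with (y * z)
  => x <= 7
stmt 4: z := x + z  -- replace 0 occurrence(s) of z with (x + z)
  => x <= 7
stmt 3: y := z + z  -- replace 0 occurrence(s) of y with (z + z)
  => x <= 7
stmt 2: x := y - y  -- replace 1 occurrence(s) of x with (y - y)
  => ( y - y ) <= 7
stmt 1: y := 1 + y  -- replace 2 occurrence(s) of y with (1 + y)
  => ( ( 1 + y ) - ( 1 + y ) ) <= 7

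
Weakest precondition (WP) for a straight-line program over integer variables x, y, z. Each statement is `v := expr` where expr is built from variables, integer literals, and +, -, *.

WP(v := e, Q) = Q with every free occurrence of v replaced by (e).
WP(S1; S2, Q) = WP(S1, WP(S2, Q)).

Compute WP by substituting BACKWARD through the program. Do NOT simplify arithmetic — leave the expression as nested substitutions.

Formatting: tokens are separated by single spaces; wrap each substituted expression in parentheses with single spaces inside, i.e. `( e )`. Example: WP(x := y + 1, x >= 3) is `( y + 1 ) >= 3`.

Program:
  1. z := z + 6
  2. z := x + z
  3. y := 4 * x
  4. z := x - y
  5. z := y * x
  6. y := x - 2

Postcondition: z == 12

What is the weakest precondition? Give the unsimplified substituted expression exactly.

Answer: ( ( 4 * x ) * x ) == 12

Derivation:
post: z == 12
stmt 6: y := x - 2  -- replace 0 occurrence(s) of y with (x - 2)
  => z == 12
stmt 5: z := y * x  -- replace 1 occurrence(s) of z with (y * x)
  => ( y * x ) == 12
stmt 4: z := x - y  -- replace 0 occurrence(s) of z with (x - y)
  => ( y * x ) == 12
stmt 3: y := 4 * x  -- replace 1 occurrence(s) of y with (4 * x)
  => ( ( 4 * x ) * x ) == 12
stmt 2: z := x + z  -- replace 0 occurrence(s) of z with (x + z)
  => ( ( 4 * x ) * x ) == 12
stmt 1: z := z + 6  -- replace 0 occurrence(s) of z with (z + 6)
  => ( ( 4 * x ) * x ) == 12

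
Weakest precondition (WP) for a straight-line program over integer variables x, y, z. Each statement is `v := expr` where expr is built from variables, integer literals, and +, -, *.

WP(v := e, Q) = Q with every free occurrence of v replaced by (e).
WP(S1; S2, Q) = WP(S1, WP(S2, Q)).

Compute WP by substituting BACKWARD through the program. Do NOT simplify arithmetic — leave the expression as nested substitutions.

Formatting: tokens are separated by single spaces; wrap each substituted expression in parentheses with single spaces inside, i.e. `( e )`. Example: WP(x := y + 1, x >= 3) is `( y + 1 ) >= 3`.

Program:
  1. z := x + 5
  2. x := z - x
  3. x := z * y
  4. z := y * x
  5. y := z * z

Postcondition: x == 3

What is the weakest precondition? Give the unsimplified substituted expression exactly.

Answer: ( ( x + 5 ) * y ) == 3

Derivation:
post: x == 3
stmt 5: y := z * z  -- replace 0 occurrence(s) of y with (z * z)
  => x == 3
stmt 4: z := y * x  -- replace 0 occurrence(s) of z with (y * x)
  => x == 3
stmt 3: x := z * y  -- replace 1 occurrence(s) of x with (z * y)
  => ( z * y ) == 3
stmt 2: x := z - x  -- replace 0 occurrence(s) of x with (z - x)
  => ( z * y ) == 3
stmt 1: z := x + 5  -- replace 1 occurrence(s) of z with (x + 5)
  => ( ( x + 5 ) * y ) == 3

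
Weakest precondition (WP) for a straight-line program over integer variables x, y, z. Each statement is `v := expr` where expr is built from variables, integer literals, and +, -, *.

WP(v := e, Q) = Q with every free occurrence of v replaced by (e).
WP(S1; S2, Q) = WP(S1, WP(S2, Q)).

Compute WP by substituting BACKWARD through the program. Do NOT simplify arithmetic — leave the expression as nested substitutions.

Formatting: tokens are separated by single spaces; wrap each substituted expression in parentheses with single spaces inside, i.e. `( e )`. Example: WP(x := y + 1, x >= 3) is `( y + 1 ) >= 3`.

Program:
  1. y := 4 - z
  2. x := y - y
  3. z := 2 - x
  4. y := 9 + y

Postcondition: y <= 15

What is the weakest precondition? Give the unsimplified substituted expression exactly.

post: y <= 15
stmt 4: y := 9 + y  -- replace 1 occurrence(s) of y with (9 + y)
  => ( 9 + y ) <= 15
stmt 3: z := 2 - x  -- replace 0 occurrence(s) of z with (2 - x)
  => ( 9 + y ) <= 15
stmt 2: x := y - y  -- replace 0 occurrence(s) of x with (y - y)
  => ( 9 + y ) <= 15
stmt 1: y := 4 - z  -- replace 1 occurrence(s) of y with (4 - z)
  => ( 9 + ( 4 - z ) ) <= 15

Answer: ( 9 + ( 4 - z ) ) <= 15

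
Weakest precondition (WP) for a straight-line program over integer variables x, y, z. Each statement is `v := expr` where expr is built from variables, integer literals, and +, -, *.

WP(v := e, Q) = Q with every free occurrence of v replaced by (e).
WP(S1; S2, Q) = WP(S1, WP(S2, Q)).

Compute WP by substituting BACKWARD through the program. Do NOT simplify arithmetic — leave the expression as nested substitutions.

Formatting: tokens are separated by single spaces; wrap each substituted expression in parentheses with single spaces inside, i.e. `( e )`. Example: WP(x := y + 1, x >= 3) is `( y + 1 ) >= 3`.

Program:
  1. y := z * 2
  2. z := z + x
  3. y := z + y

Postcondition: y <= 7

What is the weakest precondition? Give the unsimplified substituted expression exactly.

Answer: ( ( z + x ) + ( z * 2 ) ) <= 7

Derivation:
post: y <= 7
stmt 3: y := z + y  -- replace 1 occurrence(s) of y with (z + y)
  => ( z + y ) <= 7
stmt 2: z := z + x  -- replace 1 occurrence(s) of z with (z + x)
  => ( ( z + x ) + y ) <= 7
stmt 1: y := z * 2  -- replace 1 occurrence(s) of y with (z * 2)
  => ( ( z + x ) + ( z * 2 ) ) <= 7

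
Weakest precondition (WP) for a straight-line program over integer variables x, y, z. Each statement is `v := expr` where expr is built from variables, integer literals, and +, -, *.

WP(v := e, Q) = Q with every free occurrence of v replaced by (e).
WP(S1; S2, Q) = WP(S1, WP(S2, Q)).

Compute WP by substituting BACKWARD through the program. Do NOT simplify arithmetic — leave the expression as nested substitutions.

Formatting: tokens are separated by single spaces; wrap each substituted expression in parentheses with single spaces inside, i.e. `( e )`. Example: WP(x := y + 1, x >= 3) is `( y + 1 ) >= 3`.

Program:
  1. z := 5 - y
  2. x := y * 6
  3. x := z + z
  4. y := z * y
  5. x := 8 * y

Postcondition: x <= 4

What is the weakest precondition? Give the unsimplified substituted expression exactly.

Answer: ( 8 * ( ( 5 - y ) * y ) ) <= 4

Derivation:
post: x <= 4
stmt 5: x := 8 * y  -- replace 1 occurrence(s) of x with (8 * y)
  => ( 8 * y ) <= 4
stmt 4: y := z * y  -- replace 1 occurrence(s) of y with (z * y)
  => ( 8 * ( z * y ) ) <= 4
stmt 3: x := z + z  -- replace 0 occurrence(s) of x with (z + z)
  => ( 8 * ( z * y ) ) <= 4
stmt 2: x := y * 6  -- replace 0 occurrence(s) of x with (y * 6)
  => ( 8 * ( z * y ) ) <= 4
stmt 1: z := 5 - y  -- replace 1 occurrence(s) of z with (5 - y)
  => ( 8 * ( ( 5 - y ) * y ) ) <= 4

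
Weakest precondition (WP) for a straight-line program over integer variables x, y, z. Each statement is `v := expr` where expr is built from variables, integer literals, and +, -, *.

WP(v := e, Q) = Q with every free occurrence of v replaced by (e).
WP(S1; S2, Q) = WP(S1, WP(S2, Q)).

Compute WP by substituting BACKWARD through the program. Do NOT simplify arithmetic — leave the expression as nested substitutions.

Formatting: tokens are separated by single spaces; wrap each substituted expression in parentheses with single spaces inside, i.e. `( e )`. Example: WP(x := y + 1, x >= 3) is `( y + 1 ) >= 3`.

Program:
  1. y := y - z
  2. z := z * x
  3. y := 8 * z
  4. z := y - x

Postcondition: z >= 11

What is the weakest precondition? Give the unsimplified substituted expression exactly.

post: z >= 11
stmt 4: z := y - x  -- replace 1 occurrence(s) of z with (y - x)
  => ( y - x ) >= 11
stmt 3: y := 8 * z  -- replace 1 occurrence(s) of y with (8 * z)
  => ( ( 8 * z ) - x ) >= 11
stmt 2: z := z * x  -- replace 1 occurrence(s) of z with (z * x)
  => ( ( 8 * ( z * x ) ) - x ) >= 11
stmt 1: y := y - z  -- replace 0 occurrence(s) of y with (y - z)
  => ( ( 8 * ( z * x ) ) - x ) >= 11

Answer: ( ( 8 * ( z * x ) ) - x ) >= 11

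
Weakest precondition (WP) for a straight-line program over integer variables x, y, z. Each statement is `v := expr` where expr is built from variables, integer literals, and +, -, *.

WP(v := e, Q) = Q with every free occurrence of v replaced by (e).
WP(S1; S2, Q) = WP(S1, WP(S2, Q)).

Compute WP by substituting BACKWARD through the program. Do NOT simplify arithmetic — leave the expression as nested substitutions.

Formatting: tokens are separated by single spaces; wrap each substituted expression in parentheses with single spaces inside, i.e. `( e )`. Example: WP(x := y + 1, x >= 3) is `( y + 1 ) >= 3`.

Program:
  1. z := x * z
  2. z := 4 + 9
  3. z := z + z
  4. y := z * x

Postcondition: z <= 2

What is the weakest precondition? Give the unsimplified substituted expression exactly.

Answer: ( ( 4 + 9 ) + ( 4 + 9 ) ) <= 2

Derivation:
post: z <= 2
stmt 4: y := z * x  -- replace 0 occurrence(s) of y with (z * x)
  => z <= 2
stmt 3: z := z + z  -- replace 1 occurrence(s) of z with (z + z)
  => ( z + z ) <= 2
stmt 2: z := 4 + 9  -- replace 2 occurrence(s) of z with (4 + 9)
  => ( ( 4 + 9 ) + ( 4 + 9 ) ) <= 2
stmt 1: z := x * z  -- replace 0 occurrence(s) of z with (x * z)
  => ( ( 4 + 9 ) + ( 4 + 9 ) ) <= 2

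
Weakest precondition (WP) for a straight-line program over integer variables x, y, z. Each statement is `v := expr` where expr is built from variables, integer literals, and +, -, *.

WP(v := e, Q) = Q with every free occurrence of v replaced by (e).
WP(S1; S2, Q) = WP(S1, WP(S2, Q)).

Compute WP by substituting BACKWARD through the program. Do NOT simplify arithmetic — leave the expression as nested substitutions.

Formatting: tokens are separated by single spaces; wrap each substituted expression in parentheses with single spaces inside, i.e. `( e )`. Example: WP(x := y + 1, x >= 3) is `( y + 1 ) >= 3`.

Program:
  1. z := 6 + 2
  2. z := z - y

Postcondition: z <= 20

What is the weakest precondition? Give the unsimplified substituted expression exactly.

Answer: ( ( 6 + 2 ) - y ) <= 20

Derivation:
post: z <= 20
stmt 2: z := z - y  -- replace 1 occurrence(s) of z with (z - y)
  => ( z - y ) <= 20
stmt 1: z := 6 + 2  -- replace 1 occurrence(s) of z with (6 + 2)
  => ( ( 6 + 2 ) - y ) <= 20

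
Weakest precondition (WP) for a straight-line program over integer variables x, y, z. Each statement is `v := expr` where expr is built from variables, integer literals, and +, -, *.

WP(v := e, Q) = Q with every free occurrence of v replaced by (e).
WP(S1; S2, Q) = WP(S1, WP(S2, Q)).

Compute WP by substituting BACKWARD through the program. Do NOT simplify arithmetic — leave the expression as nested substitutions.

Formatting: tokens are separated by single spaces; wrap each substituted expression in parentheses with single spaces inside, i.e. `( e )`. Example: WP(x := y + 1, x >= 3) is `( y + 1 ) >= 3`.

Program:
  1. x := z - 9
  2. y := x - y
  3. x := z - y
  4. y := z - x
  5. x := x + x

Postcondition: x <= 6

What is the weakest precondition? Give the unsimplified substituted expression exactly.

Answer: ( ( z - ( ( z - 9 ) - y ) ) + ( z - ( ( z - 9 ) - y ) ) ) <= 6

Derivation:
post: x <= 6
stmt 5: x := x + x  -- replace 1 occurrence(s) of x with (x + x)
  => ( x + x ) <= 6
stmt 4: y := z - x  -- replace 0 occurrence(s) of y with (z - x)
  => ( x + x ) <= 6
stmt 3: x := z - y  -- replace 2 occurrence(s) of x with (z - y)
  => ( ( z - y ) + ( z - y ) ) <= 6
stmt 2: y := x - y  -- replace 2 occurrence(s) of y with (x - y)
  => ( ( z - ( x - y ) ) + ( z - ( x - y ) ) ) <= 6
stmt 1: x := z - 9  -- replace 2 occurrence(s) of x with (z - 9)
  => ( ( z - ( ( z - 9 ) - y ) ) + ( z - ( ( z - 9 ) - y ) ) ) <= 6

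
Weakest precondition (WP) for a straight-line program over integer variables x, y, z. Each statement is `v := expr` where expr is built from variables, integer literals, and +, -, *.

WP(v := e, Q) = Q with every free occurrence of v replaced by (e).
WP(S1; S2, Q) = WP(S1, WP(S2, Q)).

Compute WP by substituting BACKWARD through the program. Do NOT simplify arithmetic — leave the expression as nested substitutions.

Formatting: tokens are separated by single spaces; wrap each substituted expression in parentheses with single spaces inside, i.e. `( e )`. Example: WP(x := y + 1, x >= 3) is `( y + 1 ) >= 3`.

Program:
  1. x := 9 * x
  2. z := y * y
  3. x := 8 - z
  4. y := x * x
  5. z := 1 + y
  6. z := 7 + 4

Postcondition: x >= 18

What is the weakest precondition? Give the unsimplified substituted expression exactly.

post: x >= 18
stmt 6: z := 7 + 4  -- replace 0 occurrence(s) of z with (7 + 4)
  => x >= 18
stmt 5: z := 1 + y  -- replace 0 occurrence(s) of z with (1 + y)
  => x >= 18
stmt 4: y := x * x  -- replace 0 occurrence(s) of y with (x * x)
  => x >= 18
stmt 3: x := 8 - z  -- replace 1 occurrence(s) of x with (8 - z)
  => ( 8 - z ) >= 18
stmt 2: z := y * y  -- replace 1 occurrence(s) of z with (y * y)
  => ( 8 - ( y * y ) ) >= 18
stmt 1: x := 9 * x  -- replace 0 occurrence(s) of x with (9 * x)
  => ( 8 - ( y * y ) ) >= 18

Answer: ( 8 - ( y * y ) ) >= 18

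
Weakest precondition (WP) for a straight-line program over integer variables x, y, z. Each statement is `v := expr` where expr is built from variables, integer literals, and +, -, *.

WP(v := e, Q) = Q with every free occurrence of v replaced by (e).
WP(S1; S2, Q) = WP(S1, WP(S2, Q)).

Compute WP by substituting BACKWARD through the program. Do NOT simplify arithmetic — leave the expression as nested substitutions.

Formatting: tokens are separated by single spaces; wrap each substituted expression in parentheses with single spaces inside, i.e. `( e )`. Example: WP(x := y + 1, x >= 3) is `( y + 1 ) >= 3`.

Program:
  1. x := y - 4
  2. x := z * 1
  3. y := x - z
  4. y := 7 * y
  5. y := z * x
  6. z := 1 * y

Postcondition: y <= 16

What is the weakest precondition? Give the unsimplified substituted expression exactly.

post: y <= 16
stmt 6: z := 1 * y  -- replace 0 occurrence(s) of z with (1 * y)
  => y <= 16
stmt 5: y := z * x  -- replace 1 occurrence(s) of y with (z * x)
  => ( z * x ) <= 16
stmt 4: y := 7 * y  -- replace 0 occurrence(s) of y with (7 * y)
  => ( z * x ) <= 16
stmt 3: y := x - z  -- replace 0 occurrence(s) of y with (x - z)
  => ( z * x ) <= 16
stmt 2: x := z * 1  -- replace 1 occurrence(s) of x with (z * 1)
  => ( z * ( z * 1 ) ) <= 16
stmt 1: x := y - 4  -- replace 0 occurrence(s) of x with (y - 4)
  => ( z * ( z * 1 ) ) <= 16

Answer: ( z * ( z * 1 ) ) <= 16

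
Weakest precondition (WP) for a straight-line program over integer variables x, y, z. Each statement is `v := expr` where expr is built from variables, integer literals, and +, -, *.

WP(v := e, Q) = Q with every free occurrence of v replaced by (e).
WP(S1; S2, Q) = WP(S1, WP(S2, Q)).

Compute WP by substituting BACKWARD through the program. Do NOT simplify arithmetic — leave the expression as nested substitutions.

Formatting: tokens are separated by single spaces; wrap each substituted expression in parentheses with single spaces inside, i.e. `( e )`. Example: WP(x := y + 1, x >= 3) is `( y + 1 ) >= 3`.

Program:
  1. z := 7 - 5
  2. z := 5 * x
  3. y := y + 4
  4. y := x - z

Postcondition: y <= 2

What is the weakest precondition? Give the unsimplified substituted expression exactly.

post: y <= 2
stmt 4: y := x - z  -- replace 1 occurrence(s) of y with (x - z)
  => ( x - z ) <= 2
stmt 3: y := y + 4  -- replace 0 occurrence(s) of y with (y + 4)
  => ( x - z ) <= 2
stmt 2: z := 5 * x  -- replace 1 occurrence(s) of z with (5 * x)
  => ( x - ( 5 * x ) ) <= 2
stmt 1: z := 7 - 5  -- replace 0 occurrence(s) of z with (7 - 5)
  => ( x - ( 5 * x ) ) <= 2

Answer: ( x - ( 5 * x ) ) <= 2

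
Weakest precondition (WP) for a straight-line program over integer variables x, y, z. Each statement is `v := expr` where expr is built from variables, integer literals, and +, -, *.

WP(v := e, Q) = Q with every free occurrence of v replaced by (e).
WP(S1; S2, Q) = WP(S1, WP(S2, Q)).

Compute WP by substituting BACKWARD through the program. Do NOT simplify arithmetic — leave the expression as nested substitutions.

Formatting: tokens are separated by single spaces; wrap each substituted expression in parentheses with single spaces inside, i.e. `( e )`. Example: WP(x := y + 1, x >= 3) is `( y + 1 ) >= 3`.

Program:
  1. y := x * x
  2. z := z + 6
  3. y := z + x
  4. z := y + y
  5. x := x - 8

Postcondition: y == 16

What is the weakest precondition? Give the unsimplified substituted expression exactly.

Answer: ( ( z + 6 ) + x ) == 16

Derivation:
post: y == 16
stmt 5: x := x - 8  -- replace 0 occurrence(s) of x with (x - 8)
  => y == 16
stmt 4: z := y + y  -- replace 0 occurrence(s) of z with (y + y)
  => y == 16
stmt 3: y := z + x  -- replace 1 occurrence(s) of y with (z + x)
  => ( z + x ) == 16
stmt 2: z := z + 6  -- replace 1 occurrence(s) of z with (z + 6)
  => ( ( z + 6 ) + x ) == 16
stmt 1: y := x * x  -- replace 0 occurrence(s) of y with (x * x)
  => ( ( z + 6 ) + x ) == 16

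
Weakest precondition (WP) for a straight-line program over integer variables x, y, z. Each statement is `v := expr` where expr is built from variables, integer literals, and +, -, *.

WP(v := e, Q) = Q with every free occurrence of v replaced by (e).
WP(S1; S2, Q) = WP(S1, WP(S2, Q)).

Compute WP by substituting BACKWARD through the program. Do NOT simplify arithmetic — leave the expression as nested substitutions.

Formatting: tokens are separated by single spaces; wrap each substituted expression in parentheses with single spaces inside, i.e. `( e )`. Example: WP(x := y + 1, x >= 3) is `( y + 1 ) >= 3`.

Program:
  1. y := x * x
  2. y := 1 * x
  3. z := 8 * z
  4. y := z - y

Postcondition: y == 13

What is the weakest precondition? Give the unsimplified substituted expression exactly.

Answer: ( ( 8 * z ) - ( 1 * x ) ) == 13

Derivation:
post: y == 13
stmt 4: y := z - y  -- replace 1 occurrence(s) of y with (z - y)
  => ( z - y ) == 13
stmt 3: z := 8 * z  -- replace 1 occurrence(s) of z with (8 * z)
  => ( ( 8 * z ) - y ) == 13
stmt 2: y := 1 * x  -- replace 1 occurrence(s) of y with (1 * x)
  => ( ( 8 * z ) - ( 1 * x ) ) == 13
stmt 1: y := x * x  -- replace 0 occurrence(s) of y with (x * x)
  => ( ( 8 * z ) - ( 1 * x ) ) == 13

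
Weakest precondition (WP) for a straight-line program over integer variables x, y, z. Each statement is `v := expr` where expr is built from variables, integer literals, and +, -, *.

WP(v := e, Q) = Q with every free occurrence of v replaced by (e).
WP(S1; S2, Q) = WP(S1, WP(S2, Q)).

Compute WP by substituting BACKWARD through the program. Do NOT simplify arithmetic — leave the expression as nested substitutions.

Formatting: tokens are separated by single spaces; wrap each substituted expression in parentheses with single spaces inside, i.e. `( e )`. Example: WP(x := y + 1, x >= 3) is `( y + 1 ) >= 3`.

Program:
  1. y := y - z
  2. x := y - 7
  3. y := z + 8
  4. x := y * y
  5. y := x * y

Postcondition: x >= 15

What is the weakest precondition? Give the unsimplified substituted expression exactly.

Answer: ( ( z + 8 ) * ( z + 8 ) ) >= 15

Derivation:
post: x >= 15
stmt 5: y := x * y  -- replace 0 occurrence(s) of y with (x * y)
  => x >= 15
stmt 4: x := y * y  -- replace 1 occurrence(s) of x with (y * y)
  => ( y * y ) >= 15
stmt 3: y := z + 8  -- replace 2 occurrence(s) of y with (z + 8)
  => ( ( z + 8 ) * ( z + 8 ) ) >= 15
stmt 2: x := y - 7  -- replace 0 occurrence(s) of x with (y - 7)
  => ( ( z + 8 ) * ( z + 8 ) ) >= 15
stmt 1: y := y - z  -- replace 0 occurrence(s) of y with (y - z)
  => ( ( z + 8 ) * ( z + 8 ) ) >= 15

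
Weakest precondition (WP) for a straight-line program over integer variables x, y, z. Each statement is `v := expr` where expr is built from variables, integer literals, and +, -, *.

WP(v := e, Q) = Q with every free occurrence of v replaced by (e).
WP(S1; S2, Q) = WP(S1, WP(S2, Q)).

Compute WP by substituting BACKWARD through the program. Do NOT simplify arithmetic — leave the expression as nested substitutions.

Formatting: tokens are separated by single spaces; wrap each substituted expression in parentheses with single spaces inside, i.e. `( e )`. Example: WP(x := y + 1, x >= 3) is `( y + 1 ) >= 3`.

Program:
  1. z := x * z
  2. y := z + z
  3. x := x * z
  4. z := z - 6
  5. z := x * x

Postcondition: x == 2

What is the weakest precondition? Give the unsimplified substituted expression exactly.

Answer: ( x * ( x * z ) ) == 2

Derivation:
post: x == 2
stmt 5: z := x * x  -- replace 0 occurrence(s) of z with (x * x)
  => x == 2
stmt 4: z := z - 6  -- replace 0 occurrence(s) of z with (z - 6)
  => x == 2
stmt 3: x := x * z  -- replace 1 occurrence(s) of x with (x * z)
  => ( x * z ) == 2
stmt 2: y := z + z  -- replace 0 occurrence(s) of y with (z + z)
  => ( x * z ) == 2
stmt 1: z := x * z  -- replace 1 occurrence(s) of z with (x * z)
  => ( x * ( x * z ) ) == 2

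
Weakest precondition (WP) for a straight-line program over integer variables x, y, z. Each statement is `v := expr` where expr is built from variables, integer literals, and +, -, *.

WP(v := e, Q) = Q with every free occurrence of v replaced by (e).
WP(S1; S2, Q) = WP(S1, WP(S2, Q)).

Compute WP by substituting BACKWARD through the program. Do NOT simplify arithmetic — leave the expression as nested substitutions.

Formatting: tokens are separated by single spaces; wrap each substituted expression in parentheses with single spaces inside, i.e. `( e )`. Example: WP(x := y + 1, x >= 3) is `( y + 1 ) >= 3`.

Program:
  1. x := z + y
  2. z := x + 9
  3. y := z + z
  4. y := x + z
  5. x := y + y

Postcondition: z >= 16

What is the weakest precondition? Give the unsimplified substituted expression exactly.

Answer: ( ( z + y ) + 9 ) >= 16

Derivation:
post: z >= 16
stmt 5: x := y + y  -- replace 0 occurrence(s) of x with (y + y)
  => z >= 16
stmt 4: y := x + z  -- replace 0 occurrence(s) of y with (x + z)
  => z >= 16
stmt 3: y := z + z  -- replace 0 occurrence(s) of y with (z + z)
  => z >= 16
stmt 2: z := x + 9  -- replace 1 occurrence(s) of z with (x + 9)
  => ( x + 9 ) >= 16
stmt 1: x := z + y  -- replace 1 occurrence(s) of x with (z + y)
  => ( ( z + y ) + 9 ) >= 16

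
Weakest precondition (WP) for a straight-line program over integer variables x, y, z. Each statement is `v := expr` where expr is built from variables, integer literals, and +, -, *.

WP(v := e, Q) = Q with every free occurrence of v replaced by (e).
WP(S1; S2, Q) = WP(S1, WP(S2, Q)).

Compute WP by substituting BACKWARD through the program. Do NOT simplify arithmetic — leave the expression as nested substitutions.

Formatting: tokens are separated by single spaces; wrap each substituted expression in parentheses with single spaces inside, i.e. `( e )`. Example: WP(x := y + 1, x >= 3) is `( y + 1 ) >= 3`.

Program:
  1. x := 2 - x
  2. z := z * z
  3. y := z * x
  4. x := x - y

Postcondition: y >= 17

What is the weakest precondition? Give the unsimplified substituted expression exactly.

Answer: ( ( z * z ) * ( 2 - x ) ) >= 17

Derivation:
post: y >= 17
stmt 4: x := x - y  -- replace 0 occurrence(s) of x with (x - y)
  => y >= 17
stmt 3: y := z * x  -- replace 1 occurrence(s) of y with (z * x)
  => ( z * x ) >= 17
stmt 2: z := z * z  -- replace 1 occurrence(s) of z with (z * z)
  => ( ( z * z ) * x ) >= 17
stmt 1: x := 2 - x  -- replace 1 occurrence(s) of x with (2 - x)
  => ( ( z * z ) * ( 2 - x ) ) >= 17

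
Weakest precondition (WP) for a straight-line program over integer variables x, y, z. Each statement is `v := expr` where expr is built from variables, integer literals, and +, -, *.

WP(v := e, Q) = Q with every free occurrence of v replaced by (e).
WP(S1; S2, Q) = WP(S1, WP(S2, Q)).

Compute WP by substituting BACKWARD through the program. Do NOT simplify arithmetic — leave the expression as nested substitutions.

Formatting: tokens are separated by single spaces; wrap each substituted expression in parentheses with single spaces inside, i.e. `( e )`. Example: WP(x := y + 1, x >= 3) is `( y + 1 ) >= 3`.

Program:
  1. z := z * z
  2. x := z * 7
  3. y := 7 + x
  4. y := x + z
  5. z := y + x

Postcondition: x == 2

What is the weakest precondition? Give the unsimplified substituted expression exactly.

post: x == 2
stmt 5: z := y + x  -- replace 0 occurrence(s) of z with (y + x)
  => x == 2
stmt 4: y := x + z  -- replace 0 occurrence(s) of y with (x + z)
  => x == 2
stmt 3: y := 7 + x  -- replace 0 occurrence(s) of y with (7 + x)
  => x == 2
stmt 2: x := z * 7  -- replace 1 occurrence(s) of x with (z * 7)
  => ( z * 7 ) == 2
stmt 1: z := z * z  -- replace 1 occurrence(s) of z with (z * z)
  => ( ( z * z ) * 7 ) == 2

Answer: ( ( z * z ) * 7 ) == 2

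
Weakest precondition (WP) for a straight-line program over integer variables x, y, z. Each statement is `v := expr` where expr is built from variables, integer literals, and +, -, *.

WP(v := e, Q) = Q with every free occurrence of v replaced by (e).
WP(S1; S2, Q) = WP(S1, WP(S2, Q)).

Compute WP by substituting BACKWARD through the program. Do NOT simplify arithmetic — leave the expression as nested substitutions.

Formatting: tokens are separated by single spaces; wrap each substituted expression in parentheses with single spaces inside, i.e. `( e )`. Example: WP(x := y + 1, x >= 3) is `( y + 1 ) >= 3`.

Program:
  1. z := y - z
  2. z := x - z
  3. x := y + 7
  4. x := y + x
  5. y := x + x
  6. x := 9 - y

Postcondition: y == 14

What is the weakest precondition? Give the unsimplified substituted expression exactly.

Answer: ( ( y + ( y + 7 ) ) + ( y + ( y + 7 ) ) ) == 14

Derivation:
post: y == 14
stmt 6: x := 9 - y  -- replace 0 occurrence(s) of x with (9 - y)
  => y == 14
stmt 5: y := x + x  -- replace 1 occurrence(s) of y with (x + x)
  => ( x + x ) == 14
stmt 4: x := y + x  -- replace 2 occurrence(s) of x with (y + x)
  => ( ( y + x ) + ( y + x ) ) == 14
stmt 3: x := y + 7  -- replace 2 occurrence(s) of x with (y + 7)
  => ( ( y + ( y + 7 ) ) + ( y + ( y + 7 ) ) ) == 14
stmt 2: z := x - z  -- replace 0 occurrence(s) of z with (x - z)
  => ( ( y + ( y + 7 ) ) + ( y + ( y + 7 ) ) ) == 14
stmt 1: z := y - z  -- replace 0 occurrence(s) of z with (y - z)
  => ( ( y + ( y + 7 ) ) + ( y + ( y + 7 ) ) ) == 14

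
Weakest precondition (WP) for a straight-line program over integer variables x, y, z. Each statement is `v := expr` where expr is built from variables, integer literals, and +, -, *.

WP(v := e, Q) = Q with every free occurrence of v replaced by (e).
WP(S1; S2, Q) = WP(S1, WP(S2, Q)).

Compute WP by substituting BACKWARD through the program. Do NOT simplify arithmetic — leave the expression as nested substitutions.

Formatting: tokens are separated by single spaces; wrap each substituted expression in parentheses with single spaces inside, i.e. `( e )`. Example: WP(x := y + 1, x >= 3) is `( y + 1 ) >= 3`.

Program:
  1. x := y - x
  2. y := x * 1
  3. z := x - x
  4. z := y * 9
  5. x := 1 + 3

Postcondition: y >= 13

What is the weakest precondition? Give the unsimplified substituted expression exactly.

post: y >= 13
stmt 5: x := 1 + 3  -- replace 0 occurrence(s) of x with (1 + 3)
  => y >= 13
stmt 4: z := y * 9  -- replace 0 occurrence(s) of z with (y * 9)
  => y >= 13
stmt 3: z := x - x  -- replace 0 occurrence(s) of z with (x - x)
  => y >= 13
stmt 2: y := x * 1  -- replace 1 occurrence(s) of y with (x * 1)
  => ( x * 1 ) >= 13
stmt 1: x := y - x  -- replace 1 occurrence(s) of x with (y - x)
  => ( ( y - x ) * 1 ) >= 13

Answer: ( ( y - x ) * 1 ) >= 13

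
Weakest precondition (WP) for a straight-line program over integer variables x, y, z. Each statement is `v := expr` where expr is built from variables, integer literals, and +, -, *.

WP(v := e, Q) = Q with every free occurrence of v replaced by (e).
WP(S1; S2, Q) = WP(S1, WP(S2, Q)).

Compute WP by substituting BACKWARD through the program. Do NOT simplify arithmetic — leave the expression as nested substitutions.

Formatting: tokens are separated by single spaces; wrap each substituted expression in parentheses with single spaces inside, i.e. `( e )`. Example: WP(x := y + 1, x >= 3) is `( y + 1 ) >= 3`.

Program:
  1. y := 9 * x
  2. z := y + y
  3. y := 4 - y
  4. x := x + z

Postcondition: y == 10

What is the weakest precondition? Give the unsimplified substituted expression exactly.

post: y == 10
stmt 4: x := x + z  -- replace 0 occurrence(s) of x with (x + z)
  => y == 10
stmt 3: y := 4 - y  -- replace 1 occurrence(s) of y with (4 - y)
  => ( 4 - y ) == 10
stmt 2: z := y + y  -- replace 0 occurrence(s) of z with (y + y)
  => ( 4 - y ) == 10
stmt 1: y := 9 * x  -- replace 1 occurrence(s) of y with (9 * x)
  => ( 4 - ( 9 * x ) ) == 10

Answer: ( 4 - ( 9 * x ) ) == 10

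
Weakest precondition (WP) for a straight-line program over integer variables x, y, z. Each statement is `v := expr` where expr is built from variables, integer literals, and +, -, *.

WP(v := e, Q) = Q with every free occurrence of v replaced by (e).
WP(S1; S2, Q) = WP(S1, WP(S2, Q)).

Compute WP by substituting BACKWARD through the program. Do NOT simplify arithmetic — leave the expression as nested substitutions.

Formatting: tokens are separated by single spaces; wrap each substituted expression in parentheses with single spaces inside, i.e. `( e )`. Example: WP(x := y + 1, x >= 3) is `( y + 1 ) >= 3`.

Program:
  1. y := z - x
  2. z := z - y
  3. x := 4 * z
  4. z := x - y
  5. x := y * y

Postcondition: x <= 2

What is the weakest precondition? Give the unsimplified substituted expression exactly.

Answer: ( ( z - x ) * ( z - x ) ) <= 2

Derivation:
post: x <= 2
stmt 5: x := y * y  -- replace 1 occurrence(s) of x with (y * y)
  => ( y * y ) <= 2
stmt 4: z := x - y  -- replace 0 occurrence(s) of z with (x - y)
  => ( y * y ) <= 2
stmt 3: x := 4 * z  -- replace 0 occurrence(s) of x with (4 * z)
  => ( y * y ) <= 2
stmt 2: z := z - y  -- replace 0 occurrence(s) of z with (z - y)
  => ( y * y ) <= 2
stmt 1: y := z - x  -- replace 2 occurrence(s) of y with (z - x)
  => ( ( z - x ) * ( z - x ) ) <= 2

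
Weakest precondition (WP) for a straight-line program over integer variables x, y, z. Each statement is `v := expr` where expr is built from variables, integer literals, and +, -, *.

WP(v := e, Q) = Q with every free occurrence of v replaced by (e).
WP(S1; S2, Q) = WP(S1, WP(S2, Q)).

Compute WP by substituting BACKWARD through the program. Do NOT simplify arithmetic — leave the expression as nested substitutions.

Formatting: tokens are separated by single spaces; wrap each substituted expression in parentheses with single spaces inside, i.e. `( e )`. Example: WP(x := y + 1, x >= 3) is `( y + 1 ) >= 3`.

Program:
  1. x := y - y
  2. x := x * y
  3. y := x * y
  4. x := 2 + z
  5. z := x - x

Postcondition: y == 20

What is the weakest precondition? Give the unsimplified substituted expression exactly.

Answer: ( ( ( y - y ) * y ) * y ) == 20

Derivation:
post: y == 20
stmt 5: z := x - x  -- replace 0 occurrence(s) of z with (x - x)
  => y == 20
stmt 4: x := 2 + z  -- replace 0 occurrence(s) of x with (2 + z)
  => y == 20
stmt 3: y := x * y  -- replace 1 occurrence(s) of y with (x * y)
  => ( x * y ) == 20
stmt 2: x := x * y  -- replace 1 occurrence(s) of x with (x * y)
  => ( ( x * y ) * y ) == 20
stmt 1: x := y - y  -- replace 1 occurrence(s) of x with (y - y)
  => ( ( ( y - y ) * y ) * y ) == 20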